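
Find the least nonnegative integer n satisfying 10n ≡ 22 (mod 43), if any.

28

gcd(43, 10) = 1.
1 divides 22, so solutions exist.
By Bézout, 10·(13) + 43·(-3) = 1.
So 10·(13) ≡ 1 (mod 43); multiply by 22: n ≡ 286 (mod 43).
Smallest nonnegative: n = 286 mod 43 = 28.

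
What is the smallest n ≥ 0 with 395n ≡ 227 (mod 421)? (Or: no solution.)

gcd(421, 395):
  421 = 1·395 + 26
  395 = 15·26 + 5
  26 = 5·5 + 1
  5 = 5·1
so gcd(421, 395) = 1.
1 divides 227, so solutions exist.
Back-substitute for Bézout coefficients:
  1 = 26 - 5·5
  ... = 395·(-81) + 421·(76)
So 395·(-81) ≡ 1 (mod 421); multiply by 227: n ≡ -18387 (mod 421).
Smallest nonnegative: n = -18387 mod 421 = 137.

137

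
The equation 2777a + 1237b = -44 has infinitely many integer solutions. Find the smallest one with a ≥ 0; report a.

106

gcd(2777, 1237) = 1  (2777 = 2×1237 + 303, 1237 = 4×303 + 25, 303 = 12×25 + 3, 25 = 8×3 + 1, 3 = 3×1).
1 divides -44, so solutions exist.
Back-substituting, 2777×(-396) + 1237×(889) = 1.
Scale by -44/1 = -44: (a₀, b₀) = (17424, -39116).
General solution: a = 17424 + 1237t, b = -39116 - 2777t for integer t.
a ≥ 0: smallest is 17424 mod 1237 = 106 (at t = -14), with b = -238.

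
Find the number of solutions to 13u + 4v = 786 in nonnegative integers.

15

gcd(13, 4) = 1.
By Bézout, 13·(1) + 4·(-3) = 1.
One solution: (2, 190).
General: u = 2 + 4t, v = 190 - 13t.
u ≥ 0 ⇒ t ≥ 0; v ≥ 0 ⇒ t ≤ 14. So t ∈ [0, 14]: 15 solutions.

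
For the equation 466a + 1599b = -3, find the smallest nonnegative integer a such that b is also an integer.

gcd(1599, 466):
  1599 = 3·466 + 201
  466 = 2·201 + 64
  201 = 3·64 + 9
  64 = 7·9 + 1
  9 = 9·1
so gcd(1599, 466) = 1.
1 divides -3, so solutions exist.
Back-substitute for Bézout coefficients:
  1 = 64 - 7·9
  ... = 466·(175) + 1599·(-51)
Scale by -3/1 = -3: (a₀, b₀) = (-525, 153).
General solution: a = -525 + 1599t, b = 153 - 466t for integer t.
a ≥ 0: smallest is -525 mod 1599 = 1074 (at t = 1), with b = -313.

1074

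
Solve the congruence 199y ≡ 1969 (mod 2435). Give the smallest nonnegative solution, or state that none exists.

1466

gcd(2435, 199) = 1  (2435 = 12·199 + 47, 199 = 4·47 + 11, 47 = 4·11 + 3, 11 = 3·3 + 2, 3 = 1·2 + 1, 2 = 2·1).
1 divides 1969, so solutions exist.
Back-substituting, 199·(-881) + 2435·(72) = 1.
So 199·(-881) ≡ 1 (mod 2435); multiply by 1969: y ≡ -1734689 (mod 2435).
Smallest nonnegative: y = -1734689 mod 2435 = 1466.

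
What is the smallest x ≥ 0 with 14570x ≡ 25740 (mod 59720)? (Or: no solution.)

5154

gcd(59720, 14570) = 10.
10 divides 25740, so solutions exist.
By Bézout, 14570·(705) + 59720·(-172) = 10.
So 14570·(705) ≡ 10 (mod 59720); multiply by 2574: x ≡ 1814670 (mod 5972).
Smallest nonnegative: x = 1814670 mod 5972 = 5154.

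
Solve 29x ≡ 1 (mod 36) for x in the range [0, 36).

gcd(36, 29):
  36 = 1*29 + 7
  29 = 4*7 + 1
  7 = 7*1
so gcd(36, 29) = 1.
Back-substitute for Bézout coefficients:
  1 = 29 - 4*7
  ... = 29*(5) + 36*(-4)
So 29*5 ≡ 1 (mod 36), and 5 mod 36 = 5.

5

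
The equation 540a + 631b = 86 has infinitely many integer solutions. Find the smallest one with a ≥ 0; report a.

gcd(631, 540) = 1  (631 = 1*540 + 91, 540 = 5*91 + 85, 91 = 1*85 + 6, 85 = 14*6 + 1, 6 = 6*1).
1 divides 86, so solutions exist.
Back-substituting, 540*(104) + 631*(-89) = 1.
Scale by 86/1 = 86: (a₀, b₀) = (8944, -7654).
General solution: a = 8944 + 631t, b = -7654 - 540t for integer t.
a ≥ 0: smallest is 8944 mod 631 = 110 (at t = -14), with b = -94.

110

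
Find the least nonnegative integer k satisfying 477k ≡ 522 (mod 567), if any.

gcd(567, 477):
  567 = 1×477 + 90
  477 = 5×90 + 27
  90 = 3×27 + 9
  27 = 3×9
so gcd(567, 477) = 9.
9 divides 522, so solutions exist.
Back-substitute for Bézout coefficients:
  9 = 90 - 3×27
  ... = 477×(-19) + 567×(16)
So 477×(-19) ≡ 9 (mod 567); multiply by 58: k ≡ -1102 (mod 63).
Smallest nonnegative: k = -1102 mod 63 = 32.

32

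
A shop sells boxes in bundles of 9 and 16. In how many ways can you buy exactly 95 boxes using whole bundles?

Need nonnegative integers with 9j + 16k = 95.
gcd(9, 16) = 1, and 9·(-7) + 16·(4) = 1.
So (j₀, k₀) = (-665, 380); general j = -665 + 16t, k = 380 - 9t.
j ≥ 0 ⇒ t ≥ 42; k ≥ 0 ⇒ t ≤ 42. That's 1 value of t.

1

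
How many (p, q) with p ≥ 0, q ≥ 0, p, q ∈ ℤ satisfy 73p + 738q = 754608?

gcd(738, 73) = 1  (738 = 10·73 + 8, 73 = 9·8 + 1, 8 = 8·1).
Back-substituting, 73·(91) + 738·(-9) = 1.
Scale by 754608: one solution is (68669328, -6791472). Reduce p mod 738: (642, 959).
General: p = 642 + 738t, q = 959 - 73t.
p ≥ 0 ⇒ t ≥ 0; q ≥ 0 ⇒ t ≤ 13. So t ∈ [0, 13]: 14 solutions.

14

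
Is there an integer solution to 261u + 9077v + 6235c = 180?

gcd(9077, 261) = 29  (9077 = 34·261 + 203, 261 = 1·203 + 58, 203 = 3·58 + 29, 58 = 2·29).
gcd(29, 6235) = 29.
29 does not divide 180 (remainder 6), so no integer solutions.

no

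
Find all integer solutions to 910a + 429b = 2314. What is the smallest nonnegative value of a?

gcd(910, 429) = 13.
13 divides 2314, so solutions exist.
By Bézout, 910×(-8) + 429×(17) = 13.
Scale by 2314/13 = 178: (a₀, b₀) = (-1424, 3026).
General solution: a = -1424 + 33t, b = 3026 - 70t for integer t.
a ≥ 0: smallest is -1424 mod 33 = 28 (at t = 44), with b = -54.

28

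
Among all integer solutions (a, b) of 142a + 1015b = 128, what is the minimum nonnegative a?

344

gcd(1015, 142) = 1.
1 divides 128, so solutions exist.
By Bézout, 142×(193) + 1015×(-27) = 1.
Scale by 128/1 = 128: (a₀, b₀) = (24704, -3456).
General solution: a = 24704 + 1015t, b = -3456 - 142t for integer t.
a ≥ 0: smallest is 24704 mod 1015 = 344 (at t = -24), with b = -48.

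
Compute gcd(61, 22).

1

gcd(61, 22):
  61 = 2×22 + 17
  22 = 1×17 + 5
  17 = 3×5 + 2
  5 = 2×2 + 1
  2 = 2×1
so gcd(61, 22) = 1.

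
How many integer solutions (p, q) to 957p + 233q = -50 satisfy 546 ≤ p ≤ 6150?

gcd(957, 233) = 1  (957 = 4·233 + 25, 233 = 9·25 + 8, 25 = 3·8 + 1, 8 = 8·1).
Back-substituting, 957·(28) + 233·(-115) = 1.
Scale by -50: particular solution (-1400, 5750); reduce p mod 233: (231, -949).
General solution: p = 231 + 233t, q = -949 - 957t for integer t.
546 ≤ 231 + 233t ≤ 6150 gives t ∈ [2, 25], which is 24 values.

24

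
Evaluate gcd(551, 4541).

19

gcd(4541, 551):
  4541 = 8*551 + 133
  551 = 4*133 + 19
  133 = 7*19
so gcd(4541, 551) = 19.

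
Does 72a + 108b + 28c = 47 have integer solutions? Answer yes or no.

gcd(108, 72) = 36  (108 = 1×72 + 36, 72 = 2×36).
gcd(36, 28) = 4.
4 does not divide 47 (remainder 3), so no integer solutions.

no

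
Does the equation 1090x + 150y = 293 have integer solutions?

no

gcd(1090, 150) = 10  (1090 = 7·150 + 40, 150 = 3·40 + 30, 40 = 1·30 + 10, 30 = 3·10).
10 does not divide 293 (remainder 3), so no integer solutions.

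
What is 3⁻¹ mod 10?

gcd(10, 3):
  10 = 3*3 + 1
  3 = 3*1
so gcd(10, 3) = 1.
Back-substitute for Bézout coefficients:
  1 = 10 - 3*3
  ... = 3*(-3) + 10*(1)
So 3*-3 ≡ 1 (mod 10), and -3 mod 10 = 7.

7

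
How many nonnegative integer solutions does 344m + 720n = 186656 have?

6

gcd(720, 344):
  720 = 2·344 + 32
  344 = 10·32 + 24
  32 = 1·24 + 8
  24 = 3·8
so gcd(720, 344) = 8.
Back-substitute for Bézout coefficients:
  8 = 32 - 1·24
  ... = 344·(-23) + 720·(11)
Scale by 23332: one solution is (-536636, 256652). Reduce m mod 90: (34, 243).
General: m = 34 + 90t, n = 243 - 43t.
m ≥ 0 ⇒ t ≥ 0; n ≥ 0 ⇒ t ≤ 5. So t ∈ [0, 5]: 6 solutions.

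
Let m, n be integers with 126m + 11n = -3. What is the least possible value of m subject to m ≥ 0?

6

gcd(126, 11) = 1  (126 = 11×11 + 5, 11 = 2×5 + 1, 5 = 5×1).
1 divides -3, so solutions exist.
Back-substituting, 126×(-2) + 11×(23) = 1.
Scale by -3/1 = -3: (m₀, n₀) = (6, -69).
General solution: m = 6 + 11t, n = -69 - 126t for integer t.
m ≥ 0: smallest is 6 mod 11 = 6 (at t = 0), with n = -69.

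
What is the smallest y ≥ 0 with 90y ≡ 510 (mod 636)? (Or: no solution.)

41

gcd(636, 90):
  636 = 7×90 + 6
  90 = 15×6
so gcd(636, 90) = 6.
6 divides 510, so solutions exist.
Back-substitute for Bézout coefficients:
  6 = 636 - 7×90
  ... = 90×(-7) + 636×(1)
So 90×(-7) ≡ 6 (mod 636); multiply by 85: y ≡ -595 (mod 106).
Smallest nonnegative: y = -595 mod 106 = 41.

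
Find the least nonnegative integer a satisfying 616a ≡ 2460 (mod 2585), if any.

gcd(2585, 616) = 11  (2585 = 4*616 + 121, 616 = 5*121 + 11, 121 = 11*11).
11 does not divide 2460, so the congruence has no solution.

no solution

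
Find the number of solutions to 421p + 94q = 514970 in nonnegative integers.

13

gcd(421, 94) = 1.
By Bézout, 421×(23) + 94×(-103) = 1.
One solution: (28, 5353).
General: p = 28 + 94t, q = 5353 - 421t.
p ≥ 0 ⇒ t ≥ 0; q ≥ 0 ⇒ t ≤ 12. So t ∈ [0, 12]: 13 solutions.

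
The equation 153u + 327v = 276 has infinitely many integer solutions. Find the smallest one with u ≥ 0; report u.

36

gcd(327, 153):
  327 = 2×153 + 21
  153 = 7×21 + 6
  21 = 3×6 + 3
  6 = 2×3
so gcd(327, 153) = 3.
3 divides 276, so solutions exist.
Back-substitute for Bézout coefficients:
  3 = 21 - 3×6
  ... = 153×(-47) + 327×(22)
Scale by 276/3 = 92: (u₀, v₀) = (-4324, 2024).
General solution: u = -4324 + 109t, v = 2024 - 51t for integer t.
u ≥ 0: smallest is -4324 mod 109 = 36 (at t = 40), with v = -16.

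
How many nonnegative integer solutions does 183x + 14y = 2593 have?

1

gcd(183, 14) = 1  (183 = 13·14 + 1, 14 = 14·1).
Back-substituting, 183·(1) + 14·(-13) = 1.
Scale by 2593: one solution is (2593, -33709). Reduce x mod 14: (3, 146).
General: x = 3 + 14t, y = 146 - 183t.
x ≥ 0 ⇒ t ≥ 0; y ≥ 0 ⇒ t ≤ 0. So t ∈ [0, 0]: 1 solution.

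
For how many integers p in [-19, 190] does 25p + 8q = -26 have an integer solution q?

gcd(25, 8) = 1.
By Bézout, 25*(1) + 8*(-3) = 1.
Particular solution: (6, -22).
General solution: p = 6 + 8t, q = -22 - 25t for integer t.
-19 ≤ 6 + 8t ≤ 190 gives t ∈ [-3, 23], which is 27 values.

27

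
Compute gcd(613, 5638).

gcd(5638, 613) = 1  (5638 = 9·613 + 121, 613 = 5·121 + 8, 121 = 15·8 + 1, 8 = 8·1).

1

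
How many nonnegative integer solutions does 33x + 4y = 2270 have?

gcd(33, 4):
  33 = 8·4 + 1
  4 = 4·1
so gcd(33, 4) = 1.
Back-substitute for Bézout coefficients:
  1 = 33 - 8·4
  ... = 33·(1) + 4·(-8)
Scale by 2270: one solution is (2270, -18160). Reduce x mod 4: (2, 551).
General: x = 2 + 4t, y = 551 - 33t.
x ≥ 0 ⇒ t ≥ 0; y ≥ 0 ⇒ t ≤ 16. So t ∈ [0, 16]: 17 solutions.

17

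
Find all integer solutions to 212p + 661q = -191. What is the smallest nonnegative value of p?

208

gcd(661, 212):
  661 = 3*212 + 25
  212 = 8*25 + 12
  25 = 2*12 + 1
  12 = 12*1
so gcd(661, 212) = 1.
1 divides -191, so solutions exist.
Back-substitute for Bézout coefficients:
  1 = 25 - 2*12
  ... = 212*(-53) + 661*(17)
Scale by -191/1 = -191: (p₀, q₀) = (10123, -3247).
General solution: p = 10123 + 661t, q = -3247 - 212t for integer t.
p ≥ 0: smallest is 10123 mod 661 = 208 (at t = -15), with q = -67.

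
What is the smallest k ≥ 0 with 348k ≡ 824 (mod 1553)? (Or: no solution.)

gcd(1553, 348) = 1.
1 divides 824, so solutions exist.
By Bézout, 348×(299) + 1553×(-67) = 1.
So 348×(299) ≡ 1 (mod 1553); multiply by 824: k ≡ 246376 (mod 1553).
Smallest nonnegative: k = 246376 mod 1553 = 1002.

1002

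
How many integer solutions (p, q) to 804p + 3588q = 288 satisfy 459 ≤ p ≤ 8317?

gcd(3588, 804):
  3588 = 4×804 + 372
  804 = 2×372 + 60
  372 = 6×60 + 12
  60 = 5×12
so gcd(3588, 804) = 12.
Back-substitute for Bézout coefficients:
  12 = 372 - 6×60
  ... = 804×(-58) + 3588×(13)
Scale by 24: particular solution (-1392, 312); reduce p mod 299: (103, -23).
General solution: p = 103 + 299t, q = -23 - 67t for integer t.
459 ≤ 103 + 299t ≤ 8317 gives t ∈ [2, 27], which is 26 values.

26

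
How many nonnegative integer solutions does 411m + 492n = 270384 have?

4

gcd(492, 411):
  492 = 1×411 + 81
  411 = 5×81 + 6
  81 = 13×6 + 3
  6 = 2×3
so gcd(492, 411) = 3.
Back-substitute for Bézout coefficients:
  3 = 81 - 13×6
  ... = 411×(-79) + 492×(66)
Scale by 90128: one solution is (-7120112, 5948448). Reduce m mod 164: (112, 456).
General: m = 112 + 164t, n = 456 - 137t.
m ≥ 0 ⇒ t ≥ 0; n ≥ 0 ⇒ t ≤ 3. So t ∈ [0, 3]: 4 solutions.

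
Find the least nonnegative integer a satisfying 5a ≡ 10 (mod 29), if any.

2

gcd(29, 5) = 1.
1 divides 10, so solutions exist.
By Bézout, 5*(6) + 29*(-1) = 1.
So 5*(6) ≡ 1 (mod 29); multiply by 10: a ≡ 60 (mod 29).
Smallest nonnegative: a = 60 mod 29 = 2.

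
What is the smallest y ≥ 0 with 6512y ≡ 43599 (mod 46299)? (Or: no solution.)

no solution

gcd(46299, 6512) = 11.
11 does not divide 43599, so the congruence has no solution.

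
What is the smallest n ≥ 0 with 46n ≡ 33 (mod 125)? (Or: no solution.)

gcd(125, 46) = 1.
1 divides 33, so solutions exist.
By Bézout, 46·(-19) + 125·(7) = 1.
So 46·(-19) ≡ 1 (mod 125); multiply by 33: n ≡ -627 (mod 125).
Smallest nonnegative: n = -627 mod 125 = 123.

123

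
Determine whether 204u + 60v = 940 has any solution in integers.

no

gcd(204, 60) = 12.
12 does not divide 940 (remainder 4), so no integer solutions.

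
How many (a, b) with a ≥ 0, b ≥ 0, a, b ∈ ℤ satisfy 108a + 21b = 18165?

gcd(108, 21):
  108 = 5·21 + 3
  21 = 7·3
so gcd(108, 21) = 3.
Back-substitute for Bézout coefficients:
  3 = 108 - 5·21
  ... = 108·(1) + 21·(-5)
Scale by 6055: one solution is (6055, -30275). Reduce a mod 7: (0, 865).
General: a = 0 + 7t, b = 865 - 36t.
a ≥ 0 ⇒ t ≥ 0; b ≥ 0 ⇒ t ≤ 24. So t ∈ [0, 24]: 25 solutions.

25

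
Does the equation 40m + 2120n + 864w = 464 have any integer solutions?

yes

gcd(2120, 40) = 40  (2120 = 53·40).
gcd(40, 864) = 8.
8 divides 464, so integer solutions exist.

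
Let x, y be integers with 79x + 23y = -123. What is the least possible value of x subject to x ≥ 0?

13

gcd(79, 23) = 1  (79 = 3*23 + 10, 23 = 2*10 + 3, 10 = 3*3 + 1, 3 = 3*1).
1 divides -123, so solutions exist.
Back-substituting, 79*(7) + 23*(-24) = 1.
Scale by -123/1 = -123: (x₀, y₀) = (-861, 2952).
General solution: x = -861 + 23t, y = 2952 - 79t for integer t.
x ≥ 0: smallest is -861 mod 23 = 13 (at t = 38), with y = -50.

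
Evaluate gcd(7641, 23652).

gcd(23652, 7641) = 27  (23652 = 3·7641 + 729, 7641 = 10·729 + 351, 729 = 2·351 + 27, 351 = 13·27).

27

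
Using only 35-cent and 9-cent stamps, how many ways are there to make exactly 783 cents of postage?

Need nonnegative integers with 35j + 9k = 783.
gcd(35, 9) = 1, and 35·(-1) + 9·(4) = 1.
So (j₀, k₀) = (-783, 3132); general j = -783 + 9t, k = 3132 - 35t.
j ≥ 0 ⇒ t ≥ 87; k ≥ 0 ⇒ t ≤ 89. That's 3 values of t.

3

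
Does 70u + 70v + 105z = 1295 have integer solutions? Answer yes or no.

gcd(70, 70) = 70  (70 = 1×70).
gcd(70, 105) = 35.
35 divides 1295, so integer solutions exist.

yes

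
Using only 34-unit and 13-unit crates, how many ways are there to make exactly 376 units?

Need nonnegative integers with 34j + 13k = 376.
gcd(34, 13) = 1, and 34·(5) + 13·(-13) = 1.
So (j₀, k₀) = (1880, -4888); general j = 1880 + 13t, k = -4888 - 34t.
j ≥ 0 ⇒ t ≥ -144; k ≥ 0 ⇒ t ≤ -144. That's 1 value of t.

1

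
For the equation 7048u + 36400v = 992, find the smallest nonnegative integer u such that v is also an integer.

gcd(36400, 7048) = 8  (36400 = 5×7048 + 1160, 7048 = 6×1160 + 88, 1160 = 13×88 + 16, 88 = 5×16 + 8, 16 = 2×8).
8 divides 992, so solutions exist.
Back-substituting, 7048×(2071) + 36400×(-401) = 8.
Scale by 992/8 = 124: (u₀, v₀) = (256804, -49724).
General solution: u = 256804 + 4550t, v = -49724 - 881t for integer t.
u ≥ 0: smallest is 256804 mod 4550 = 2004 (at t = -56), with v = -388.

2004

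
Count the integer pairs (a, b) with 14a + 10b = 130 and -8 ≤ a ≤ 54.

12

gcd(14, 10):
  14 = 1×10 + 4
  10 = 2×4 + 2
  4 = 2×2
so gcd(14, 10) = 2.
Back-substitute for Bézout coefficients:
  2 = 10 - 2×4
  ... = 14×(-2) + 10×(3)
Scale by 65: particular solution (-130, 195); reduce a mod 5: (0, 13).
General solution: a = 0 + 5t, b = 13 - 7t for integer t.
-8 ≤ 0 + 5t ≤ 54 gives t ∈ [-1, 10], which is 12 values.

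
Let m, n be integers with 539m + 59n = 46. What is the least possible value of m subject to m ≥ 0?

50

gcd(539, 59) = 1  (539 = 9*59 + 8, 59 = 7*8 + 3, 8 = 2*3 + 2, 3 = 1*2 + 1, 2 = 2*1).
1 divides 46, so solutions exist.
Back-substituting, 539*(-22) + 59*(201) = 1.
Scale by 46/1 = 46: (m₀, n₀) = (-1012, 9246).
General solution: m = -1012 + 59t, n = 9246 - 539t for integer t.
m ≥ 0: smallest is -1012 mod 59 = 50 (at t = 18), with n = -456.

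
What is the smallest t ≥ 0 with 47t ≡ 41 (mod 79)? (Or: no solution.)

16

gcd(79, 47):
  79 = 1×47 + 32
  47 = 1×32 + 15
  32 = 2×15 + 2
  15 = 7×2 + 1
  2 = 2×1
so gcd(79, 47) = 1.
1 divides 41, so solutions exist.
Back-substitute for Bézout coefficients:
  1 = 15 - 7×2
  ... = 47×(37) + 79×(-22)
So 47×(37) ≡ 1 (mod 79); multiply by 41: t ≡ 1517 (mod 79).
Smallest nonnegative: t = 1517 mod 79 = 16.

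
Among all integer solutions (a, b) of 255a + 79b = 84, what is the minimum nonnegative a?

gcd(255, 79):
  255 = 3·79 + 18
  79 = 4·18 + 7
  18 = 2·7 + 4
  7 = 1·4 + 3
  4 = 1·3 + 1
  3 = 3·1
so gcd(255, 79) = 1.
1 divides 84, so solutions exist.
Back-substitute for Bézout coefficients:
  1 = 4 - 1·3
  ... = 255·(22) + 79·(-71)
Scale by 84/1 = 84: (a₀, b₀) = (1848, -5964).
General solution: a = 1848 + 79t, b = -5964 - 255t for integer t.
a ≥ 0: smallest is 1848 mod 79 = 31 (at t = -23), with b = -99.

31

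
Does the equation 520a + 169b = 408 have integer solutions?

no

gcd(520, 169) = 13.
13 does not divide 408 (remainder 5), so no integer solutions.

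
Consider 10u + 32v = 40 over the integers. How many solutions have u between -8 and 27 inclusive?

2

gcd(32, 10):
  32 = 3×10 + 2
  10 = 5×2
so gcd(32, 10) = 2.
Back-substitute for Bézout coefficients:
  2 = 32 - 3×10
  ... = 10×(-3) + 32×(1)
Scale by 20: particular solution (-60, 20); reduce u mod 16: (4, 0).
General solution: u = 4 + 16t, v = 0 - 5t for integer t.
-8 ≤ 4 + 16t ≤ 27 gives t ∈ [0, 1], which is 2 values.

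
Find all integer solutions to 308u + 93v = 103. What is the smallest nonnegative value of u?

26

gcd(308, 93):
  308 = 3·93 + 29
  93 = 3·29 + 6
  29 = 4·6 + 5
  6 = 1·5 + 1
  5 = 5·1
so gcd(308, 93) = 1.
1 divides 103, so solutions exist.
Back-substitute for Bézout coefficients:
  1 = 6 - 1·5
  ... = 308·(-16) + 93·(53)
Scale by 103/1 = 103: (u₀, v₀) = (-1648, 5459).
General solution: u = -1648 + 93t, v = 5459 - 308t for integer t.
u ≥ 0: smallest is -1648 mod 93 = 26 (at t = 18), with v = -85.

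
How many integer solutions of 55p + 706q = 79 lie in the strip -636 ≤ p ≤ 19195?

28

gcd(706, 55) = 1.
By Bézout, 55·(-77) + 706·(6) = 1.
Particular solution: (271, -21).
General solution: p = 271 + 706t, q = -21 - 55t for integer t.
-636 ≤ 271 + 706t ≤ 19195 gives t ∈ [-1, 26], which is 28 values.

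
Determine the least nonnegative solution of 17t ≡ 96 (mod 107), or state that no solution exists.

56

gcd(107, 17):
  107 = 6×17 + 5
  17 = 3×5 + 2
  5 = 2×2 + 1
  2 = 2×1
so gcd(107, 17) = 1.
1 divides 96, so solutions exist.
Back-substitute for Bézout coefficients:
  1 = 5 - 2×2
  ... = 17×(-44) + 107×(7)
So 17×(-44) ≡ 1 (mod 107); multiply by 96: t ≡ -4224 (mod 107).
Smallest nonnegative: t = -4224 mod 107 = 56.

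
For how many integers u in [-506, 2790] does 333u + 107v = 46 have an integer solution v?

31

gcd(333, 107) = 1  (333 = 3×107 + 12, 107 = 8×12 + 11, 12 = 1×11 + 1, 11 = 11×1).
Back-substituting, 333×(9) + 107×(-28) = 1.
Scale by 46: particular solution (414, -1288); reduce u mod 107: (93, -289).
General solution: u = 93 + 107t, v = -289 - 333t for integer t.
-506 ≤ 93 + 107t ≤ 2790 gives t ∈ [-5, 25], which is 31 values.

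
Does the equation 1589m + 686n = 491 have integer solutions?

no

gcd(1589, 686) = 7  (1589 = 2×686 + 217, 686 = 3×217 + 35, 217 = 6×35 + 7, 35 = 5×7).
7 does not divide 491 (remainder 1), so no integer solutions.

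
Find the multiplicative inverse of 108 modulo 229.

176

gcd(229, 108) = 1  (229 = 2×108 + 13, 108 = 8×13 + 4, 13 = 3×4 + 1, 4 = 4×1).
Back-substituting, 108×(-53) + 229×(25) = 1.
So 108×-53 ≡ 1 (mod 229), and -53 mod 229 = 176.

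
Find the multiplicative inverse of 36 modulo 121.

gcd(121, 36) = 1.
By Bézout, 36*(37) + 121*(-11) = 1.
So 36*37 ≡ 1 (mod 121), and 37 mod 121 = 37.

37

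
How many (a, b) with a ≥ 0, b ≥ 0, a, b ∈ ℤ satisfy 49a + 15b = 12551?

17

gcd(49, 15) = 1.
By Bézout, 49*(4) + 15*(-13) = 1.
One solution: (14, 791).
General: a = 14 + 15t, b = 791 - 49t.
a ≥ 0 ⇒ t ≥ 0; b ≥ 0 ⇒ t ≤ 16. So t ∈ [0, 16]: 17 solutions.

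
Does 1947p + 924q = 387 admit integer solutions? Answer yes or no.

gcd(1947, 924) = 33.
33 does not divide 387 (remainder 24), so no integer solutions.

no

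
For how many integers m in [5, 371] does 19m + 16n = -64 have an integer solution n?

gcd(19, 16):
  19 = 1·16 + 3
  16 = 5·3 + 1
  3 = 3·1
so gcd(19, 16) = 1.
Back-substitute for Bézout coefficients:
  1 = 16 - 5·3
  ... = 19·(-5) + 16·(6)
Scale by -64: particular solution (320, -384); reduce m mod 16: (0, -4).
General solution: m = 0 + 16t, n = -4 - 19t for integer t.
5 ≤ 0 + 16t ≤ 371 gives t ∈ [1, 23], which is 23 values.

23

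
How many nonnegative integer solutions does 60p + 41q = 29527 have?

12

gcd(60, 41) = 1  (60 = 1·41 + 19, 41 = 2·19 + 3, 19 = 6·3 + 1, 3 = 3·1).
Back-substituting, 60·(13) + 41·(-19) = 1.
Scale by 29527: one solution is (383851, -561013). Reduce p mod 41: (9, 707).
General: p = 9 + 41t, q = 707 - 60t.
p ≥ 0 ⇒ t ≥ 0; q ≥ 0 ⇒ t ≤ 11. So t ∈ [0, 11]: 12 solutions.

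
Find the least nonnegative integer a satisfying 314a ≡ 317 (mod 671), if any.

469

gcd(671, 314):
  671 = 2·314 + 43
  314 = 7·43 + 13
  43 = 3·13 + 4
  13 = 3·4 + 1
  4 = 4·1
so gcd(671, 314) = 1.
1 divides 317, so solutions exist.
Back-substitute for Bézout coefficients:
  1 = 13 - 3·4
  ... = 314·(156) + 671·(-73)
So 314·(156) ≡ 1 (mod 671); multiply by 317: a ≡ 49452 (mod 671).
Smallest nonnegative: a = 49452 mod 671 = 469.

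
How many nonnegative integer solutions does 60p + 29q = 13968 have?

gcd(60, 29):
  60 = 2*29 + 2
  29 = 14*2 + 1
  2 = 2*1
so gcd(60, 29) = 1.
Back-substitute for Bézout coefficients:
  1 = 29 - 14*2
  ... = 60*(-14) + 29*(29)
Scale by 13968: one solution is (-195552, 405072). Reduce p mod 29: (24, 432).
General: p = 24 + 29t, q = 432 - 60t.
p ≥ 0 ⇒ t ≥ 0; q ≥ 0 ⇒ t ≤ 7. So t ∈ [0, 7]: 8 solutions.

8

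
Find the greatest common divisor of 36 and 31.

gcd(36, 31):
  36 = 1*31 + 5
  31 = 6*5 + 1
  5 = 5*1
so gcd(36, 31) = 1.

1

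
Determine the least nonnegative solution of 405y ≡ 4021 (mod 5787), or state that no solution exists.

gcd(5787, 405) = 9.
9 does not divide 4021, so the congruence has no solution.

no solution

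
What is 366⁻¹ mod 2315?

gcd(2315, 366) = 1.
By Bézout, 366·(1031) + 2315·(-163) = 1.
So 366·1031 ≡ 1 (mod 2315), and 1031 mod 2315 = 1031.

1031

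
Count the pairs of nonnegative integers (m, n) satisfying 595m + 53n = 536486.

gcd(595, 53) = 1.
By Bézout, 595·(-22) + 53·(247) = 1.
One solution: (37, 9707).
General: m = 37 + 53t, n = 9707 - 595t.
m ≥ 0 ⇒ t ≥ 0; n ≥ 0 ⇒ t ≤ 16. So t ∈ [0, 16]: 17 solutions.

17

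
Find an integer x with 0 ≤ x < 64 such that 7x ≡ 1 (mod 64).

55

gcd(64, 7):
  64 = 9*7 + 1
  7 = 7*1
so gcd(64, 7) = 1.
Back-substitute for Bézout coefficients:
  1 = 64 - 9*7
  ... = 7*(-9) + 64*(1)
So 7*-9 ≡ 1 (mod 64), and -9 mod 64 = 55.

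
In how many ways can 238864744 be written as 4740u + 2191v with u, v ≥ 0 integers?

gcd(4740, 2191) = 1  (4740 = 2·2191 + 358, 2191 = 6·358 + 43, 358 = 8·43 + 14, 43 = 3·14 + 1, 14 = 14·1).
Back-substituting, 4740·(-153) + 2191·(331) = 1.
Scale by 238864744: one solution is (-36546305832, 79064230264). Reduce u mod 2191: (1413, 105964).
General: u = 1413 + 2191t, v = 105964 - 4740t.
u ≥ 0 ⇒ t ≥ 0; v ≥ 0 ⇒ t ≤ 22. So t ∈ [0, 22]: 23 solutions.

23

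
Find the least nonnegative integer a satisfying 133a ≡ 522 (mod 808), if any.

gcd(808, 133) = 1.
1 divides 522, so solutions exist.
By Bézout, 133*(-243) + 808*(40) = 1.
So 133*(-243) ≡ 1 (mod 808); multiply by 522: a ≡ -126846 (mod 808).
Smallest nonnegative: a = -126846 mod 808 = 10.

10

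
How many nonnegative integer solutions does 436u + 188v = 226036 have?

12

gcd(436, 188) = 4.
By Bézout, 436*(22) + 188*(-51) = 4.
One solution: (1, 1200).
General: u = 1 + 47t, v = 1200 - 109t.
u ≥ 0 ⇒ t ≥ 0; v ≥ 0 ⇒ t ≤ 11. So t ∈ [0, 11]: 12 solutions.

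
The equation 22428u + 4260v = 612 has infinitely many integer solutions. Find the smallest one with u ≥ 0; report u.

gcd(22428, 4260):
  22428 = 5·4260 + 1128
  4260 = 3·1128 + 876
  1128 = 1·876 + 252
  876 = 3·252 + 120
  252 = 2·120 + 12
  120 = 10·12
so gcd(22428, 4260) = 12.
12 divides 612, so solutions exist.
Back-substitute for Bézout coefficients:
  12 = 252 - 2·120
  ... = 22428·(34) + 4260·(-179)
Scale by 612/12 = 51: (u₀, v₀) = (1734, -9129).
General solution: u = 1734 + 355t, v = -9129 - 1869t for integer t.
u ≥ 0: smallest is 1734 mod 355 = 314 (at t = -4), with v = -1653.

314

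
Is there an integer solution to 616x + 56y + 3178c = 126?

gcd(616, 56) = 56  (616 = 11·56).
gcd(56, 3178) = 14.
14 divides 126, so integer solutions exist.

yes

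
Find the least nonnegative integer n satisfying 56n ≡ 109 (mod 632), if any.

gcd(632, 56):
  632 = 11*56 + 16
  56 = 3*16 + 8
  16 = 2*8
so gcd(632, 56) = 8.
8 does not divide 109, so the congruence has no solution.

no solution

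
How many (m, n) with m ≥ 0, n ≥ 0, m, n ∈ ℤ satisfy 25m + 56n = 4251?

3

gcd(56, 25):
  56 = 2*25 + 6
  25 = 4*6 + 1
  6 = 6*1
so gcd(56, 25) = 1.
Back-substitute for Bézout coefficients:
  1 = 25 - 4*6
  ... = 25*(9) + 56*(-4)
Scale by 4251: one solution is (38259, -17004). Reduce m mod 56: (11, 71).
General: m = 11 + 56t, n = 71 - 25t.
m ≥ 0 ⇒ t ≥ 0; n ≥ 0 ⇒ t ≤ 2. So t ∈ [0, 2]: 3 solutions.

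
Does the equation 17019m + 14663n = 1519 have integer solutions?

gcd(17019, 14663) = 31  (17019 = 1·14663 + 2356, 14663 = 6·2356 + 527, 2356 = 4·527 + 248, 527 = 2·248 + 31, 248 = 8·31).
31 divides 1519, so integer solutions exist.

yes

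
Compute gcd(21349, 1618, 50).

gcd(21349, 1618) = 1  (21349 = 13×1618 + 315, 1618 = 5×315 + 43, 315 = 7×43 + 14, 43 = 3×14 + 1, 14 = 14×1).
gcd(1, 50) = 1.

1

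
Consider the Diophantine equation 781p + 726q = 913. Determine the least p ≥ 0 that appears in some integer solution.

43

gcd(781, 726):
  781 = 1·726 + 55
  726 = 13·55 + 11
  55 = 5·11
so gcd(781, 726) = 11.
11 divides 913, so solutions exist.
Back-substitute for Bézout coefficients:
  11 = 726 - 13·55
  ... = 781·(-13) + 726·(14)
Scale by 913/11 = 83: (p₀, q₀) = (-1079, 1162).
General solution: p = -1079 + 66t, q = 1162 - 71t for integer t.
p ≥ 0: smallest is -1079 mod 66 = 43 (at t = 17), with q = -45.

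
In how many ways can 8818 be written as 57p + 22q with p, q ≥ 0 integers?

gcd(57, 22) = 1  (57 = 2×22 + 13, 22 = 1×13 + 9, 13 = 1×9 + 4, 9 = 2×4 + 1, 4 = 4×1).
Back-substituting, 57×(-5) + 22×(13) = 1.
Scale by 8818: one solution is (-44090, 114634). Reduce p mod 22: (20, 349).
General: p = 20 + 22t, q = 349 - 57t.
p ≥ 0 ⇒ t ≥ 0; q ≥ 0 ⇒ t ≤ 6. So t ∈ [0, 6]: 7 solutions.

7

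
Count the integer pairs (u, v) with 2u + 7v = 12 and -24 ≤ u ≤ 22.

7

gcd(7, 2) = 1  (7 = 3×2 + 1, 2 = 2×1).
Back-substituting, 2×(-3) + 7×(1) = 1.
Scale by 12: particular solution (-36, 12); reduce u mod 7: (6, 0).
General solution: u = 6 + 7t, v = 0 - 2t for integer t.
-24 ≤ 6 + 7t ≤ 22 gives t ∈ [-4, 2], which is 7 values.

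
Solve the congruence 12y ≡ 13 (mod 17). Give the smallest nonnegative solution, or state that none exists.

11

gcd(17, 12) = 1  (17 = 1·12 + 5, 12 = 2·5 + 2, 5 = 2·2 + 1, 2 = 2·1).
1 divides 13, so solutions exist.
Back-substituting, 12·(-7) + 17·(5) = 1.
So 12·(-7) ≡ 1 (mod 17); multiply by 13: y ≡ -91 (mod 17).
Smallest nonnegative: y = -91 mod 17 = 11.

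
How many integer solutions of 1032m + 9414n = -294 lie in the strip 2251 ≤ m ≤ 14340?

gcd(9414, 1032):
  9414 = 9*1032 + 126
  1032 = 8*126 + 24
  126 = 5*24 + 6
  24 = 4*6
so gcd(9414, 1032) = 6.
Back-substitute for Bézout coefficients:
  6 = 126 - 5*24
  ... = 1032*(-374) + 9414*(41)
Scale by -49: particular solution (18326, -2009); reduce m mod 1569: (1067, -117).
General solution: m = 1067 + 1569t, n = -117 - 172t for integer t.
2251 ≤ 1067 + 1569t ≤ 14340 gives t ∈ [1, 8], which is 8 values.

8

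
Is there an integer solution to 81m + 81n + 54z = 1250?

gcd(81, 81) = 81.
gcd(81, 54) = 27.
27 does not divide 1250 (remainder 8), so no integer solutions.

no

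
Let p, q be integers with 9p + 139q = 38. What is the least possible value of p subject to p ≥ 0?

gcd(139, 9):
  139 = 15·9 + 4
  9 = 2·4 + 1
  4 = 4·1
so gcd(139, 9) = 1.
1 divides 38, so solutions exist.
Back-substitute for Bézout coefficients:
  1 = 9 - 2·4
  ... = 9·(31) + 139·(-2)
Scale by 38/1 = 38: (p₀, q₀) = (1178, -76).
General solution: p = 1178 + 139t, q = -76 - 9t for integer t.
p ≥ 0: smallest is 1178 mod 139 = 66 (at t = -8), with q = -4.

66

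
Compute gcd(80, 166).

gcd(166, 80):
  166 = 2*80 + 6
  80 = 13*6 + 2
  6 = 3*2
so gcd(166, 80) = 2.

2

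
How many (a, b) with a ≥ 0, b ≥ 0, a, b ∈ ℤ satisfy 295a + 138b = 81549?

2

gcd(295, 138) = 1.
By Bézout, 295·(-29) + 138·(62) = 1.
One solution: (123, 328).
General: a = 123 + 138t, b = 328 - 295t.
a ≥ 0 ⇒ t ≥ 0; b ≥ 0 ⇒ t ≤ 1. So t ∈ [0, 1]: 2 solutions.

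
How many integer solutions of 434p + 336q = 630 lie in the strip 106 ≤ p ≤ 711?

gcd(434, 336):
  434 = 1·336 + 98
  336 = 3·98 + 42
  98 = 2·42 + 14
  42 = 3·14
so gcd(434, 336) = 14.
Back-substitute for Bézout coefficients:
  14 = 98 - 2·42
  ... = 434·(7) + 336·(-9)
Scale by 45: particular solution (315, -405); reduce p mod 24: (3, -2).
General solution: p = 3 + 24t, q = -2 - 31t for integer t.
106 ≤ 3 + 24t ≤ 711 gives t ∈ [5, 29], which is 25 values.

25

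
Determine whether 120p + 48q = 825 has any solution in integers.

gcd(120, 48) = 24  (120 = 2×48 + 24, 48 = 2×24).
24 does not divide 825 (remainder 9), so no integer solutions.

no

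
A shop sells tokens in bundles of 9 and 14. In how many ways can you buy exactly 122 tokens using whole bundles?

1

Need nonnegative integers with 9j + 14k = 122.
gcd(9, 14) = 1, and 9·(-3) + 14·(2) = 1.
So (j₀, k₀) = (-366, 244); general j = -366 + 14t, k = 244 - 9t.
j ≥ 0 ⇒ t ≥ 27; k ≥ 0 ⇒ t ≤ 27. That's 1 value of t.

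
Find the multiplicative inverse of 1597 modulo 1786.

1597

gcd(1786, 1597) = 1.
By Bézout, 1597×(-189) + 1786×(169) = 1.
So 1597×-189 ≡ 1 (mod 1786), and -189 mod 1786 = 1597.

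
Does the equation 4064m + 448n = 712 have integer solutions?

gcd(4064, 448) = 32  (4064 = 9·448 + 32, 448 = 14·32).
32 does not divide 712 (remainder 8), so no integer solutions.

no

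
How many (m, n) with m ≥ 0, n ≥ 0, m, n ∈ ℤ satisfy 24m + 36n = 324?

gcd(36, 24) = 12  (36 = 1·24 + 12, 24 = 2·12).
Back-substituting, 24·(-1) + 36·(1) = 12.
Scale by 27: one solution is (-27, 27). Reduce m mod 3: (0, 9).
General: m = 0 + 3t, n = 9 - 2t.
m ≥ 0 ⇒ t ≥ 0; n ≥ 0 ⇒ t ≤ 4. So t ∈ [0, 4]: 5 solutions.

5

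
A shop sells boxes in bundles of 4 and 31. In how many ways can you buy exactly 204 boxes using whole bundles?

Need nonnegative integers with 4j + 31k = 204.
gcd(4, 31) = 1, and 4·(8) + 31·(-1) = 1.
So (j₀, k₀) = (1632, -204); general j = 1632 + 31t, k = -204 - 4t.
j ≥ 0 ⇒ t ≥ -52; k ≥ 0 ⇒ t ≤ -51. That's 2 values of t.

2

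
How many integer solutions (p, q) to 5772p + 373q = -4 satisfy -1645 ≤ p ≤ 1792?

10

gcd(5772, 373):
  5772 = 15*373 + 177
  373 = 2*177 + 19
  177 = 9*19 + 6
  19 = 3*6 + 1
  6 = 6*1
so gcd(5772, 373) = 1.
Back-substitute for Bézout coefficients:
  1 = 19 - 3*6
  ... = 5772*(-59) + 373*(913)
Scale by -4: particular solution (236, -3652); reduce p mod 373: (236, -3652).
General solution: p = 236 + 373t, q = -3652 - 5772t for integer t.
-1645 ≤ 236 + 373t ≤ 1792 gives t ∈ [-5, 4], which is 10 values.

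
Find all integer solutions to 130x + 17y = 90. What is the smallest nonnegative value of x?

gcd(130, 17):
  130 = 7×17 + 11
  17 = 1×11 + 6
  11 = 1×6 + 5
  6 = 1×5 + 1
  5 = 5×1
so gcd(130, 17) = 1.
1 divides 90, so solutions exist.
Back-substitute for Bézout coefficients:
  1 = 6 - 1×5
  ... = 130×(-3) + 17×(23)
Scale by 90/1 = 90: (x₀, y₀) = (-270, 2070).
General solution: x = -270 + 17t, y = 2070 - 130t for integer t.
x ≥ 0: smallest is -270 mod 17 = 2 (at t = 16), with y = -10.

2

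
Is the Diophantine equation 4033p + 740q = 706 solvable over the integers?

no

gcd(4033, 740) = 37  (4033 = 5·740 + 333, 740 = 2·333 + 74, 333 = 4·74 + 37, 74 = 2·37).
37 does not divide 706 (remainder 3), so no integer solutions.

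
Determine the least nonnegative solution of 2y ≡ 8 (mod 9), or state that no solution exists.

4

gcd(9, 2) = 1.
1 divides 8, so solutions exist.
By Bézout, 2*(-4) + 9*(1) = 1.
So 2*(-4) ≡ 1 (mod 9); multiply by 8: y ≡ -32 (mod 9).
Smallest nonnegative: y = -32 mod 9 = 4.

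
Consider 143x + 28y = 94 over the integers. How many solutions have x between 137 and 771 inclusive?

22

gcd(143, 28) = 1.
By Bézout, 143×(-9) + 28×(46) = 1.
Particular solution: (22, -109).
General solution: x = 22 + 28t, y = -109 - 143t for integer t.
137 ≤ 22 + 28t ≤ 771 gives t ∈ [5, 26], which is 22 values.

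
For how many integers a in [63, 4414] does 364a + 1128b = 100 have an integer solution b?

15

gcd(1128, 364):
  1128 = 3*364 + 36
  364 = 10*36 + 4
  36 = 9*4
so gcd(1128, 364) = 4.
Back-substitute for Bézout coefficients:
  4 = 364 - 10*36
  ... = 364*(31) + 1128*(-10)
Scale by 25: particular solution (775, -250); reduce a mod 282: (211, -68).
General solution: a = 211 + 282t, b = -68 - 91t for integer t.
63 ≤ 211 + 282t ≤ 4414 gives t ∈ [0, 14], which is 15 values.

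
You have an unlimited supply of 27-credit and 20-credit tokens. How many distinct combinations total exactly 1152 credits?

2

Need nonnegative integers with 27j + 20k = 1152.
gcd(27, 20) = 1, and 27·(3) + 20·(-4) = 1.
So (j₀, k₀) = (3456, -4608); general j = 3456 + 20t, k = -4608 - 27t.
j ≥ 0 ⇒ t ≥ -172; k ≥ 0 ⇒ t ≤ -171. That's 2 values of t.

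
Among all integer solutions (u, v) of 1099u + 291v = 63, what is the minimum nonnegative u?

102

gcd(1099, 291) = 1.
1 divides 63, so solutions exist.
By Bézout, 1099*(94) + 291*(-355) = 1.
Scale by 63/1 = 63: (u₀, v₀) = (5922, -22365).
General solution: u = 5922 + 291t, v = -22365 - 1099t for integer t.
u ≥ 0: smallest is 5922 mod 291 = 102 (at t = -20), with v = -385.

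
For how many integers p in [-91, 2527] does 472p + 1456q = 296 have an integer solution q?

gcd(1456, 472) = 8.
By Bézout, 472·(-37) + 1456·(12) = 8.
Particular solution: (87, -28).
General solution: p = 87 + 182t, q = -28 - 59t for integer t.
-91 ≤ 87 + 182t ≤ 2527 gives t ∈ [0, 13], which is 14 values.

14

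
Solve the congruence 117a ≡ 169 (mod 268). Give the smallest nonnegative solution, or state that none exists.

61

gcd(268, 117) = 1  (268 = 2·117 + 34, 117 = 3·34 + 15, 34 = 2·15 + 4, 15 = 3·4 + 3, 4 = 1·3 + 1, 3 = 3·1).
1 divides 169, so solutions exist.
Back-substituting, 117·(-71) + 268·(31) = 1.
So 117·(-71) ≡ 1 (mod 268); multiply by 169: a ≡ -11999 (mod 268).
Smallest nonnegative: a = -11999 mod 268 = 61.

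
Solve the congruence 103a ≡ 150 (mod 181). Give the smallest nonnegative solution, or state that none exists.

gcd(181, 103) = 1.
1 divides 150, so solutions exist.
By Bézout, 103×(58) + 181×(-33) = 1.
So 103×(58) ≡ 1 (mod 181); multiply by 150: a ≡ 8700 (mod 181).
Smallest nonnegative: a = 8700 mod 181 = 12.

12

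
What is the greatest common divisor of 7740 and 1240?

gcd(7740, 1240):
  7740 = 6·1240 + 300
  1240 = 4·300 + 40
  300 = 7·40 + 20
  40 = 2·20
so gcd(7740, 1240) = 20.

20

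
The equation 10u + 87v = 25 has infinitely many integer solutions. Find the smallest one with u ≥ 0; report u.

46

gcd(87, 10):
  87 = 8*10 + 7
  10 = 1*7 + 3
  7 = 2*3 + 1
  3 = 3*1
so gcd(87, 10) = 1.
1 divides 25, so solutions exist.
Back-substitute for Bézout coefficients:
  1 = 7 - 2*3
  ... = 10*(-26) + 87*(3)
Scale by 25/1 = 25: (u₀, v₀) = (-650, 75).
General solution: u = -650 + 87t, v = 75 - 10t for integer t.
u ≥ 0: smallest is -650 mod 87 = 46 (at t = 8), with v = -5.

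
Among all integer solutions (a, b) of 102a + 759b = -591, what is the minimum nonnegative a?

gcd(759, 102):
  759 = 7*102 + 45
  102 = 2*45 + 12
  45 = 3*12 + 9
  12 = 1*9 + 3
  9 = 3*3
so gcd(759, 102) = 3.
3 divides -591, so solutions exist.
Back-substitute for Bézout coefficients:
  3 = 12 - 1*9
  ... = 102*(67) + 759*(-9)
Scale by -591/3 = -197: (a₀, b₀) = (-13199, 1773).
General solution: a = -13199 + 253t, b = 1773 - 34t for integer t.
a ≥ 0: smallest is -13199 mod 253 = 210 (at t = 53), with b = -29.

210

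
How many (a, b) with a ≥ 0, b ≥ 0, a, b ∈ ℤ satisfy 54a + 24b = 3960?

gcd(54, 24) = 6.
By Bézout, 54×(1) + 24×(-2) = 6.
One solution: (0, 165).
General: a = 0 + 4t, b = 165 - 9t.
a ≥ 0 ⇒ t ≥ 0; b ≥ 0 ⇒ t ≤ 18. So t ∈ [0, 18]: 19 solutions.

19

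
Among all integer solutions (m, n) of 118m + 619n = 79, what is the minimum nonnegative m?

520

gcd(619, 118) = 1  (619 = 5·118 + 29, 118 = 4·29 + 2, 29 = 14·2 + 1, 2 = 2·1).
1 divides 79, so solutions exist.
Back-substituting, 118·(-299) + 619·(57) = 1.
Scale by 79/1 = 79: (m₀, n₀) = (-23621, 4503).
General solution: m = -23621 + 619t, n = 4503 - 118t for integer t.
m ≥ 0: smallest is -23621 mod 619 = 520 (at t = 39), with n = -99.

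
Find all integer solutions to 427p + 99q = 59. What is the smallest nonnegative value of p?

53

gcd(427, 99):
  427 = 4·99 + 31
  99 = 3·31 + 6
  31 = 5·6 + 1
  6 = 6·1
so gcd(427, 99) = 1.
1 divides 59, so solutions exist.
Back-substitute for Bézout coefficients:
  1 = 31 - 5·6
  ... = 427·(16) + 99·(-69)
Scale by 59/1 = 59: (p₀, q₀) = (944, -4071).
General solution: p = 944 + 99t, q = -4071 - 427t for integer t.
p ≥ 0: smallest is 944 mod 99 = 53 (at t = -9), with q = -228.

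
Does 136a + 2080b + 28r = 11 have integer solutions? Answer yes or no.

gcd(2080, 136) = 8.
gcd(8, 28) = 4.
4 does not divide 11 (remainder 3), so no integer solutions.

no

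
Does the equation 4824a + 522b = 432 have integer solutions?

gcd(4824, 522) = 18  (4824 = 9*522 + 126, 522 = 4*126 + 18, 126 = 7*18).
18 divides 432, so integer solutions exist.

yes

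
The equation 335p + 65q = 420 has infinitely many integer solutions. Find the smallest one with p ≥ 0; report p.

3

gcd(335, 65):
  335 = 5·65 + 10
  65 = 6·10 + 5
  10 = 2·5
so gcd(335, 65) = 5.
5 divides 420, so solutions exist.
Back-substitute for Bézout coefficients:
  5 = 65 - 6·10
  ... = 335·(-6) + 65·(31)
Scale by 420/5 = 84: (p₀, q₀) = (-504, 2604).
General solution: p = -504 + 13t, q = 2604 - 67t for integer t.
p ≥ 0: smallest is -504 mod 13 = 3 (at t = 39), with q = -9.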